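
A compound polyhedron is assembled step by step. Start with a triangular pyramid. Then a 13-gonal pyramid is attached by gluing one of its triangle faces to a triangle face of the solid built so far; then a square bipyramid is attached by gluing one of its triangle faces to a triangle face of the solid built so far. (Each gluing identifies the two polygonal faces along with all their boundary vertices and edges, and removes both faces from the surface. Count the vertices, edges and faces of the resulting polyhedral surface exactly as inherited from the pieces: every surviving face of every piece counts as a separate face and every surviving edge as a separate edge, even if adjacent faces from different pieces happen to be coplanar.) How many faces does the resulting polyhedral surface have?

22

A triangular pyramid: V=4, E=6, F=4.
Attach a 13-gonal pyramid (V=14, E=26, F=14) along a 3-gon: merge 3 vertices and 3 edges, delete both glued faces → V=15, E=29, F=16.
Attach a square bipyramid (V=6, E=12, F=8) along a 3-gon: merge 3 vertices and 3 edges, delete both glued faces → V=18, E=38, F=22.
Check: V − E + F = 18 − 38 + 22 = 2.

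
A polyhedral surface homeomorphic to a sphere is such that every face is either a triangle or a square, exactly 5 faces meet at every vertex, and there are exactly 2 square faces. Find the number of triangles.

24

Let x be the number of triangles; then F = 2 + x.
Edge–face incidences: 2E = 4·2 + 3·x = 8 + 3x.
Every vertex has degree 5, so 5V = 2E.
Euler: V − E + F = 2 ⇒ (2E)/5 − E + (2 + x) = 2.
Multiply by 10: 2·(2E) − 5·(2E) + 10·(2 + x) = 20, i.e. 20 + 10x − 3·(8 + 3x) = 20.
Collecting terms: x − 4 = 20, so x = 24.
Then 2E = 8 + 3·24 = 80, so E = 40, V = 2E/5 = 16, F = 2 + 24 = 26.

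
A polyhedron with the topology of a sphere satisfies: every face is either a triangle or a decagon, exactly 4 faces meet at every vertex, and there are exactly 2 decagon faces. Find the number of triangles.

20

Let x be the number of triangles; then F = 2 + x.
Edge–face incidences: 2E = 10·2 + 3·x = 20 + 3x.
Every vertex has degree 4, so 4V = 2E.
Euler: V − E + F = 2 ⇒ (2E)/4 − E + (2 + x) = 2.
Multiply by 8: 2·(2E) − 4·(2E) + 8·(2 + x) = 16, i.e. 16 + 8x − 2·(20 + 3x) = 16.
Collecting terms: 2x − 24 = 16, so 2x = 40, so x = 20.
Then 2E = 20 + 3·20 = 80, so E = 40, V = 2E/4 = 20, F = 2 + 20 = 22.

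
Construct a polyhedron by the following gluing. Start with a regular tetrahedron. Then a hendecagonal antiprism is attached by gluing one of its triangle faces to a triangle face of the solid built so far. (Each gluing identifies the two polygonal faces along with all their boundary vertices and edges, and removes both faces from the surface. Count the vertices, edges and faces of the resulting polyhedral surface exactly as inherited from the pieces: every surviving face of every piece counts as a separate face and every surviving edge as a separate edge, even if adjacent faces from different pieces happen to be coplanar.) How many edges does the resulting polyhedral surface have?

47

A regular tetrahedron: V=4, E=6, F=4.
Attach a hendecagonal antiprism (V=22, E=44, F=24) along a 3-gon: merge 3 vertices and 3 edges, delete both glued faces → V=23, E=47, F=26.
Check: V − E + F = 23 − 47 + 26 = 2.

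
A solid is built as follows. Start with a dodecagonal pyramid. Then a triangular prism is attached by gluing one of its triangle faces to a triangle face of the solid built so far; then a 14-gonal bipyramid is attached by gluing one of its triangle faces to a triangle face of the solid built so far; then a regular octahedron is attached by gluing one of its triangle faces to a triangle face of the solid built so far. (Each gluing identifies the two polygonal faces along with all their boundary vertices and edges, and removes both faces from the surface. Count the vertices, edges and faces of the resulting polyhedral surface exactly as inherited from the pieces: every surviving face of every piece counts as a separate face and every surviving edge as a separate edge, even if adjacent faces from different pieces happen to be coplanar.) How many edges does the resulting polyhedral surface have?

78

A dodecagonal pyramid: V=13, E=24, F=13.
Attach a triangular prism (V=6, E=9, F=5) along a 3-gon: merge 3 vertices and 3 edges, delete both glued faces → V=16, E=30, F=16.
Attach a 14-gonal bipyramid (V=16, E=42, F=28) along a 3-gon: merge 3 vertices and 3 edges, delete both glued faces → V=29, E=69, F=42.
Attach a regular octahedron (V=6, E=12, F=8) along a 3-gon: merge 3 vertices and 3 edges, delete both glued faces → V=32, E=78, F=48.
Check: V − E + F = 32 − 78 + 48 = 2.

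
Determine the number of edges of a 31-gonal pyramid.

A pyramid on an n-gon base has one n-gon and n triangles: V = 31 + 1 = 32, E = 2·31 = 62, F = 31 + 1 = 32.
Check: V − E + F = 32 − 62 + 32 = 2.

62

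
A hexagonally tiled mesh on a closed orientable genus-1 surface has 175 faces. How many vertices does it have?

χ = 2 − 2·1 = 0, and every face is a hexagon so 6F = 2E.
E = 6·175/2 = 525. Then V = 0 + E − F = 0 + 525 − 175 = 350.

350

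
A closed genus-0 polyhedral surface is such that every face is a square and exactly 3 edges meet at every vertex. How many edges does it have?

Each face has 4 edges and each edge borders two faces, so 2E = 4F.
Each vertex has degree 3, so 3V = 2E and hence V = 4F/3.
Euler: V − E + F = 2 ⇒ (4F/3) − (4F/2) + F = 2.
Multiply by 6: (8 − 12 + 6)F = 12, i.e. 2F = 12.
So F = 6, E = 4·6/2 = 12, V = 4·6/3 = 8.

12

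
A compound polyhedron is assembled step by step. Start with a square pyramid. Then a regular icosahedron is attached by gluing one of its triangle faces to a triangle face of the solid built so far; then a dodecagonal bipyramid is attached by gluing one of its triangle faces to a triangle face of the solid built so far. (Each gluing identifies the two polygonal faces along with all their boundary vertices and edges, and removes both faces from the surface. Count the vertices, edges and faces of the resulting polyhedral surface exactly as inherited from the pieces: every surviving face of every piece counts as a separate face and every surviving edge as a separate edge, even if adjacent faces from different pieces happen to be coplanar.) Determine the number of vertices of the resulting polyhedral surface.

A square pyramid: V=5, E=8, F=5.
Attach a regular icosahedron (V=12, E=30, F=20) along a 3-gon: merge 3 vertices and 3 edges, delete both glued faces → V=14, E=35, F=23.
Attach a dodecagonal bipyramid (V=14, E=36, F=24) along a 3-gon: merge 3 vertices and 3 edges, delete both glued faces → V=25, E=68, F=45.
Check: V − E + F = 25 − 68 + 45 = 2.

25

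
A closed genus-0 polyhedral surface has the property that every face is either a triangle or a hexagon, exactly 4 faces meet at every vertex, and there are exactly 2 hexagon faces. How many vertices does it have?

Let x be the number of triangles; then F = 2 + x.
Edge–face incidences: 2E = 6·2 + 3·x = 12 + 3x.
Every vertex has degree 4, so 4V = 2E.
Euler: V − E + F = 2 ⇒ (2E)/4 − E + (2 + x) = 2.
Multiply by 8: 2·(2E) − 4·(2E) + 8·(2 + x) = 16, i.e. 16 + 8x − 2·(12 + 3x) = 16.
Collecting terms: 2x − 8 = 16, so 2x = 24, so x = 12.
Then 2E = 12 + 3·12 = 48, so E = 24, V = 2E/4 = 12, F = 2 + 12 = 14.

12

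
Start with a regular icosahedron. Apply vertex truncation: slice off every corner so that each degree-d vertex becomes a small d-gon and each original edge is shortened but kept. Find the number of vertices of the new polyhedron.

The base solid has V = 12, E = 30, F = 20.
Truncation replaces each original edge-end by a new vertex, so V′ = 2E = 60.
Each original edge survives, and each old vertex of degree d contributes d new edges; summing degrees gives Σd = 2E, so E′ = E + 2E = 3E = 90.
Each original face survives and each original vertex becomes one new face: F′ = F + V = 32.

60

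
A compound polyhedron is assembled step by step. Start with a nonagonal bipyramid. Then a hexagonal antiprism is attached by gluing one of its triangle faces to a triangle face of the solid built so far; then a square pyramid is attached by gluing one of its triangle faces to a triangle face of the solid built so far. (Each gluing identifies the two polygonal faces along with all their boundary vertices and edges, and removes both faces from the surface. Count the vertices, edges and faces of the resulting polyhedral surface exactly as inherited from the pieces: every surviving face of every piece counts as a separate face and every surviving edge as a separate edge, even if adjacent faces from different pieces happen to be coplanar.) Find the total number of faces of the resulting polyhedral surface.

33

A nonagonal bipyramid: V=11, E=27, F=18.
Attach a hexagonal antiprism (V=12, E=24, F=14) along a 3-gon: merge 3 vertices and 3 edges, delete both glued faces → V=20, E=48, F=30.
Attach a square pyramid (V=5, E=8, F=5) along a 3-gon: merge 3 vertices and 3 edges, delete both glued faces → V=22, E=53, F=33.
Check: V − E + F = 22 − 53 + 33 = 2.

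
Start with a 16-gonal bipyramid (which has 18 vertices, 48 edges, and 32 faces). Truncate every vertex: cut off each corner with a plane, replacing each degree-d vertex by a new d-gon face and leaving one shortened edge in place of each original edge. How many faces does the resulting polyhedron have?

50

Truncation replaces each original edge-end by a new vertex, so V′ = 2E = 96.
Each original edge survives, and each old vertex of degree d contributes d new edges; summing degrees gives Σd = 2E, so E′ = E + 2E = 3E = 144.
Each original face survives and each original vertex becomes one new face: F′ = F + V = 50.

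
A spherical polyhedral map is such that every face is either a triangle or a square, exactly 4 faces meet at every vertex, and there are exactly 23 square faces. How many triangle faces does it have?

Let x be the number of triangles; then F = 23 + x.
Edge–face incidences: 2E = 4·23 + 3·x = 92 + 3x.
Every vertex has degree 4, so 4V = 2E.
Euler: V − E + F = 2 ⇒ (2E)/4 − E + (23 + x) = 2.
Multiply by 8: 2·(2E) − 4·(2E) + 8·(23 + x) = 16, i.e. 184 + 8x − 2·(92 + 3x) = 16.
Collecting terms: 2x = 16, so x = 8.
Then 2E = 92 + 3·8 = 116, so E = 58, V = 2E/4 = 29, F = 23 + 8 = 31.

8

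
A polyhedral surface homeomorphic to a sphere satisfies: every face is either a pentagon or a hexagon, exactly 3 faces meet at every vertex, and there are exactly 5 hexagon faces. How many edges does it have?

Let x be the number of pentagons; then F = 5 + x.
Edge–face incidences: 2E = 6·5 + 5·x = 30 + 5x.
Every vertex has degree 3, so 3V = 2E.
Euler: V − E + F = 2 ⇒ (2E)/3 − E + (5 + x) = 2.
Multiply by 6: 2·(2E) − 3·(2E) + 6·(5 + x) = 12, i.e. 30 + 6x − (30 + 5x) = 12.
Collecting terms: x = 12.
Then 2E = 30 + 5·12 = 90, so E = 45, V = 2E/3 = 30, F = 5 + 12 = 17.

45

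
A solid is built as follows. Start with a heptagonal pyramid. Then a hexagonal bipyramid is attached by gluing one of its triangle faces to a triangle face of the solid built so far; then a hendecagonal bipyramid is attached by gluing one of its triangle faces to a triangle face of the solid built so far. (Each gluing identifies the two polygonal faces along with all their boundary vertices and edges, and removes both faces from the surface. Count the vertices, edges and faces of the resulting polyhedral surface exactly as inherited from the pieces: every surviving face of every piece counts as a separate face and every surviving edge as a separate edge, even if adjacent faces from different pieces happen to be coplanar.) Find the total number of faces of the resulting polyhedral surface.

A heptagonal pyramid: V=8, E=14, F=8.
Attach a hexagonal bipyramid (V=8, E=18, F=12) along a 3-gon: merge 3 vertices and 3 edges, delete both glued faces → V=13, E=29, F=18.
Attach a hendecagonal bipyramid (V=13, E=33, F=22) along a 3-gon: merge 3 vertices and 3 edges, delete both glued faces → V=23, E=59, F=38.
Check: V − E + F = 23 − 59 + 38 = 2.

38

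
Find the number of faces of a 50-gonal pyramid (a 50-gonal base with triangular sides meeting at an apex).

51

A pyramid on an n-gon base has one n-gon and n triangles: V = 50 + 1 = 51, E = 2·50 = 100, F = 50 + 1 = 51.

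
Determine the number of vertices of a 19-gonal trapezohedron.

40

The n-trapezohedron (dual of the n-antiprism) has V = 2·19 + 2 = 40, E = 4·19 = 76, F = 2·19 = 38.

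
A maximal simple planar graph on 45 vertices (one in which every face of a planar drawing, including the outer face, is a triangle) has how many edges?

In a plane triangulation 3F = 2E and V − E + F = 2, so E = 3V − 6 = 3·45 − 6 = 129.

129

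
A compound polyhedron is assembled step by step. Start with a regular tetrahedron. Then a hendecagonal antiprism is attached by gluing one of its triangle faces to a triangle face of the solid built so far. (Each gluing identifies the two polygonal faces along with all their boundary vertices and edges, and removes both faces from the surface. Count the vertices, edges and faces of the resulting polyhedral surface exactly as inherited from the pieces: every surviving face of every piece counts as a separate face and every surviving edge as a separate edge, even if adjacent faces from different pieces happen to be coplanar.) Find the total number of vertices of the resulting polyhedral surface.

A regular tetrahedron: V=4, E=6, F=4.
Attach a hendecagonal antiprism (V=22, E=44, F=24) along a 3-gon: merge 3 vertices and 3 edges, delete both glued faces → V=23, E=47, F=26.
Check: V − E + F = 23 − 47 + 26 = 2.

23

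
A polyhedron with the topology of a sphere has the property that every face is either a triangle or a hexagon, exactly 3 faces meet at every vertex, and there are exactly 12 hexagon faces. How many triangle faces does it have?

Let x be the number of triangles; then F = 12 + x.
Edge–face incidences: 2E = 6·12 + 3·x = 72 + 3x.
Every vertex has degree 3, so 3V = 2E.
Euler: V − E + F = 2 ⇒ (2E)/3 − E + (12 + x) = 2.
Multiply by 6: 2·(2E) − 3·(2E) + 6·(12 + x) = 12, i.e. 72 + 6x − (72 + 3x) = 12.
Collecting terms: 3x = 12, so x = 4.
Then 2E = 72 + 3·4 = 84, so E = 42, V = 2E/3 = 28, F = 12 + 4 = 16.

4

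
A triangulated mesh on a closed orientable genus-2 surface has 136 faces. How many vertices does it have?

66

χ = 2 − 2·2 = -2, and every face is a triangle so 3F = 2E.
E = 3·136/2 = 204. Then V = -2 + E − F = -2 + 204 − 136 = 66.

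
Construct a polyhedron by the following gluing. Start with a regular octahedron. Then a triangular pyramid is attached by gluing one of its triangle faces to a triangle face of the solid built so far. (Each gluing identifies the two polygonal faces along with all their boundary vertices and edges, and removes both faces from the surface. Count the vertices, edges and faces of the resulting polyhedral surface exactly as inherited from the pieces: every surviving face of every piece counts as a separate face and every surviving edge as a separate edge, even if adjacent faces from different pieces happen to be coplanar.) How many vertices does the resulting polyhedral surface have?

7

A regular octahedron: V=6, E=12, F=8.
Attach a triangular pyramid (V=4, E=6, F=4) along a 3-gon: merge 3 vertices and 3 edges, delete both glued faces → V=7, E=15, F=10.
Check: V − E + F = 7 − 15 + 10 = 2.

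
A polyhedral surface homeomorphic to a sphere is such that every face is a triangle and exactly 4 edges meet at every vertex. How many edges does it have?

12

Each face has 3 edges and each edge borders two faces, so 2E = 3F.
Each vertex has degree 4, so 4V = 2E and hence V = 3F/4.
Euler: V − E + F = 2 ⇒ (3F/4) − (3F/2) + F = 2.
Multiply by 8: (6 − 12 + 8)F = 16, i.e. 2F = 16.
So F = 8, E = 3·8/2 = 12, V = 3·8/4 = 6.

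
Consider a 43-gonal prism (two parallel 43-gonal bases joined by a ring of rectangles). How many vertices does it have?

A prism on an n-gon has two n-gon bases and n rectangular sides: V = 2·43 = 86, E = 3·43 = 129, F = 43 + 2 = 45.
Check: V − E + F = 86 − 129 + 45 = 2.

86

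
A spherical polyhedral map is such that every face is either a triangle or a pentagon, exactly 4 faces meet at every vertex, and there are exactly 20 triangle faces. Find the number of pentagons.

Let x be the number of pentagons; then F = 20 + x.
Edge–face incidences: 2E = 3·20 + 5·x = 60 + 5x.
Every vertex has degree 4, so 4V = 2E.
Euler: V − E + F = 2 ⇒ (2E)/4 − E + (20 + x) = 2.
Multiply by 8: 2·(2E) − 4·(2E) + 8·(20 + x) = 16, i.e. 160 + 8x − 2·(60 + 5x) = 16.
Collecting terms: −2x + 40 = 16, so −2x = −24, so x = 12.
Then 2E = 60 + 5·12 = 120, so E = 60, V = 2E/4 = 30, F = 20 + 12 = 32.

12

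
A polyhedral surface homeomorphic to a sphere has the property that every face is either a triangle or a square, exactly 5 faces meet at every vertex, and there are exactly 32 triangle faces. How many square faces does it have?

Let x be the number of squares; then F = 32 + x.
Edge–face incidences: 2E = 3·32 + 4·x = 96 + 4x.
Every vertex has degree 5, so 5V = 2E.
Euler: V − E + F = 2 ⇒ (2E)/5 − E + (32 + x) = 2.
Multiply by 10: 2·(2E) − 5·(2E) + 10·(32 + x) = 20, i.e. 320 + 10x − 3·(96 + 4x) = 20.
Collecting terms: −2x + 32 = 20, so −2x = −12, so x = 6.
Then 2E = 96 + 4·6 = 120, so E = 60, V = 2E/5 = 24, F = 32 + 6 = 38.

6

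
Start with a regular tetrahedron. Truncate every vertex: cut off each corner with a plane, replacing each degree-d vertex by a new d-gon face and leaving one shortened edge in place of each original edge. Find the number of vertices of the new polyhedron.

12

The base solid has V = 4, E = 6, F = 4.
Truncation replaces each original edge-end by a new vertex, so V′ = 2E = 12.
Each original edge survives, and each old vertex of degree d contributes d new edges; summing degrees gives Σd = 2E, so E′ = E + 2E = 3E = 18.
Each original face survives and each original vertex becomes one new face: F′ = F + V = 8.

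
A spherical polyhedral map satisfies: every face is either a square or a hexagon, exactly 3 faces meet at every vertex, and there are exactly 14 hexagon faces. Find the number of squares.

Let x be the number of squares; then F = 14 + x.
Edge–face incidences: 2E = 6·14 + 4·x = 84 + 4x.
Every vertex has degree 3, so 3V = 2E.
Euler: V − E + F = 2 ⇒ (2E)/3 − E + (14 + x) = 2.
Multiply by 6: 2·(2E) − 3·(2E) + 6·(14 + x) = 12, i.e. 84 + 6x − (84 + 4x) = 12.
Collecting terms: 2x = 12, so x = 6.
Then 2E = 84 + 4·6 = 108, so E = 54, V = 2E/3 = 36, F = 14 + 6 = 20.

6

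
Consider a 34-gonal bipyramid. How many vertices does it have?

36

A bipyramid over an n-gon has 2n triangular faces and n + 2 vertices: V = 34 + 2 = 36, E = 3·34 = 102, F = 2·34 = 68.
Check: V − E + F = 36 − 102 + 68 = 2.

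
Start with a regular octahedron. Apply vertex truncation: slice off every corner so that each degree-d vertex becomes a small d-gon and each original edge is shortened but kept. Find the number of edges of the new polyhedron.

The base solid has V = 6, E = 12, F = 8.
Truncation replaces each original edge-end by a new vertex, so V′ = 2E = 24.
Each original edge survives, and each old vertex of degree d contributes d new edges; summing degrees gives Σd = 2E, so E′ = E + 2E = 3E = 36.
Each original face survives and each original vertex becomes one new face: F′ = F + V = 14.

36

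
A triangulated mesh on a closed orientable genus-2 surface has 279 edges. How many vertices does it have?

91

χ = 2 − 2·2 = -2, and every face is a triangle so 3F = 2E.
F = 2E/3 = 186. Then V = -2 + E − F = -2 + 279 − 186 = 91.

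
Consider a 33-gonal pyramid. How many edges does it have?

66

A pyramid on an n-gon base has one n-gon and n triangles: V = 33 + 1 = 34, E = 2·33 = 66, F = 33 + 1 = 34.
Check: V − E + F = 34 − 66 + 34 = 2.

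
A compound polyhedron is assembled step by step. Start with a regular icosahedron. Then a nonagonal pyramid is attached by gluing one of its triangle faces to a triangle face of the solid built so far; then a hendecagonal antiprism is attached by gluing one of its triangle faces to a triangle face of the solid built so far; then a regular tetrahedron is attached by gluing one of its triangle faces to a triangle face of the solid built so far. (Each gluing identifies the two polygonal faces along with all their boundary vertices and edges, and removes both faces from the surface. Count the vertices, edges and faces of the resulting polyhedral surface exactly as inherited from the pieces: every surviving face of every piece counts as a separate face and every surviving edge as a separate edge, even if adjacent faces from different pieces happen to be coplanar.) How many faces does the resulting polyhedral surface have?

A regular icosahedron: V=12, E=30, F=20.
Attach a nonagonal pyramid (V=10, E=18, F=10) along a 3-gon: merge 3 vertices and 3 edges, delete both glued faces → V=19, E=45, F=28.
Attach a hendecagonal antiprism (V=22, E=44, F=24) along a 3-gon: merge 3 vertices and 3 edges, delete both glued faces → V=38, E=86, F=50.
Attach a regular tetrahedron (V=4, E=6, F=4) along a 3-gon: merge 3 vertices and 3 edges, delete both glued faces → V=39, E=89, F=52.
Check: V − E + F = 39 − 89 + 52 = 2.

52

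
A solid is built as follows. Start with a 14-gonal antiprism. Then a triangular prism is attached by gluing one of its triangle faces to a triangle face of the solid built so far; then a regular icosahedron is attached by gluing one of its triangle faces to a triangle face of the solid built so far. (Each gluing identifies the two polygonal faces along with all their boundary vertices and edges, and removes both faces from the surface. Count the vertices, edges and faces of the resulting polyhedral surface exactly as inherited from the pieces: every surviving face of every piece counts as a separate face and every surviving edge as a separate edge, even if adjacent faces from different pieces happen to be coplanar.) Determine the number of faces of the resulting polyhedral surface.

51

A 14-gonal antiprism: V=28, E=56, F=30.
Attach a triangular prism (V=6, E=9, F=5) along a 3-gon: merge 3 vertices and 3 edges, delete both glued faces → V=31, E=62, F=33.
Attach a regular icosahedron (V=12, E=30, F=20) along a 3-gon: merge 3 vertices and 3 edges, delete both glued faces → V=40, E=89, F=51.
Check: V − E + F = 40 − 89 + 51 = 2.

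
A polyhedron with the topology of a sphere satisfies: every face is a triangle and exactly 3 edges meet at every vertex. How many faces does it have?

4

Each face has 3 edges and each edge borders two faces, so 2E = 3F.
Each vertex has degree 3, so 3V = 2E and hence V = 3F/3.
Euler: V − E + F = 2 ⇒ (3F/3) − (3F/2) + F = 2.
Multiply by 6: (6 − 9 + 6)F = 12, i.e. 3F = 12.
So F = 4, E = 3·4/2 = 6, V = 3·4/3 = 4.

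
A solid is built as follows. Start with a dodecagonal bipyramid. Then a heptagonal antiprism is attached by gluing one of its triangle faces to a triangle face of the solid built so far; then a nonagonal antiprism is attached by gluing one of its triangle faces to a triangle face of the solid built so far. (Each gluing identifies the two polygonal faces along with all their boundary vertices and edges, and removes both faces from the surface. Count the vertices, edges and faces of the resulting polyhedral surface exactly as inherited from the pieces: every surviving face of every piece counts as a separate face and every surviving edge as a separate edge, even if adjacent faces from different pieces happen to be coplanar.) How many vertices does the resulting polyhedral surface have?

40

A dodecagonal bipyramid: V=14, E=36, F=24.
Attach a heptagonal antiprism (V=14, E=28, F=16) along a 3-gon: merge 3 vertices and 3 edges, delete both glued faces → V=25, E=61, F=38.
Attach a nonagonal antiprism (V=18, E=36, F=20) along a 3-gon: merge 3 vertices and 3 edges, delete both glued faces → V=40, E=94, F=56.
Check: V − E + F = 40 − 94 + 56 = 2.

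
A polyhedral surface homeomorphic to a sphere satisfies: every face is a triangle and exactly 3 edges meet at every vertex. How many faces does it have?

4

Each face has 3 edges and each edge borders two faces, so 2E = 3F.
Each vertex has degree 3, so 3V = 2E and hence V = 3F/3.
Euler: V − E + F = 2 ⇒ (3F/3) − (3F/2) + F = 2.
Multiply by 6: (6 − 9 + 6)F = 12, i.e. 3F = 12.
So F = 4, E = 3·4/2 = 6, V = 3·4/3 = 4.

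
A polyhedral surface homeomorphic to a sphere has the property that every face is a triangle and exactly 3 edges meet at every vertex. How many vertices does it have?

Each face has 3 edges and each edge borders two faces, so 2E = 3F.
Each vertex has degree 3, so 3V = 2E and hence V = 3F/3.
Euler: V − E + F = 2 ⇒ (3F/3) − (3F/2) + F = 2.
Multiply by 6: (6 − 9 + 6)F = 12, i.e. 3F = 12.
So F = 4, E = 3·4/2 = 6, V = 3·4/3 = 4.

4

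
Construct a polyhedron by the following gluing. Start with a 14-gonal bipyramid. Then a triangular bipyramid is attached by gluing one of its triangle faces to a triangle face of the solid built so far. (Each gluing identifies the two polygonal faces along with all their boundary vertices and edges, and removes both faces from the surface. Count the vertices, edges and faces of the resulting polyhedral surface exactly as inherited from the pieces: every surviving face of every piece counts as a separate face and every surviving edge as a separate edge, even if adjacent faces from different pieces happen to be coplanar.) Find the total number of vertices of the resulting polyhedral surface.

18

A 14-gonal bipyramid: V=16, E=42, F=28.
Attach a triangular bipyramid (V=5, E=9, F=6) along a 3-gon: merge 3 vertices and 3 edges, delete both glued faces → V=18, E=48, F=32.
Check: V − E + F = 18 − 48 + 32 = 2.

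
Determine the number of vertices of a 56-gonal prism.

112

A prism on an n-gon has two n-gon bases and n rectangular sides: V = 2·56 = 112, E = 3·56 = 168, F = 56 + 2 = 58.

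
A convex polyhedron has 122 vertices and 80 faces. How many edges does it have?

Here V − E + F = 2.
E = V + F − (2) = 122 + 80 − (2) = 200.

200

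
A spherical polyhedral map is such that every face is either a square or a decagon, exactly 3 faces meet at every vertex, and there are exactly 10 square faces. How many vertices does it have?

Let x be the number of decagons; then F = 10 + x.
Edge–face incidences: 2E = 4·10 + 10·x = 40 + 10x.
Every vertex has degree 3, so 3V = 2E.
Euler: V − E + F = 2 ⇒ (2E)/3 − E + (10 + x) = 2.
Multiply by 6: 2·(2E) − 3·(2E) + 6·(10 + x) = 12, i.e. 60 + 6x − (40 + 10x) = 12.
Collecting terms: −4x + 20 = 12, so −4x = −8, so x = 2.
Then 2E = 40 + 10·2 = 60, so E = 30, V = 2E/3 = 20, F = 10 + 2 = 12.

20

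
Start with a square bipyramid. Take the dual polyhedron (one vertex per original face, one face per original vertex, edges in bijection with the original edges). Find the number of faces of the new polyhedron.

6

The base solid has V = 6, E = 12, F = 8.
The dual swaps V and F and preserves E: V′ = F = 8, E′ = E = 12, F′ = V = 6.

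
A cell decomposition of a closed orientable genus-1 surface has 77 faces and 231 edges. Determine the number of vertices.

154

For a closed orientable surface of genus 1, χ = 2 − 2·1 = 0.
V = 0 + E − F = 0 + 231 − 77 = 154.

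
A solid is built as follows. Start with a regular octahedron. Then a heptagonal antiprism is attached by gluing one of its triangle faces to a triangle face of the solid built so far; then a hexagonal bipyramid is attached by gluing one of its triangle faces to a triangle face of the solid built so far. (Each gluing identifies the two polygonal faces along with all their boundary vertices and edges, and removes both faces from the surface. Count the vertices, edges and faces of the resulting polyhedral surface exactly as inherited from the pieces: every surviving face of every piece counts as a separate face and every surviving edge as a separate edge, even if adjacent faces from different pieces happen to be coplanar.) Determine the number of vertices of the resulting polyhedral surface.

22

A regular octahedron: V=6, E=12, F=8.
Attach a heptagonal antiprism (V=14, E=28, F=16) along a 3-gon: merge 3 vertices and 3 edges, delete both glued faces → V=17, E=37, F=22.
Attach a hexagonal bipyramid (V=8, E=18, F=12) along a 3-gon: merge 3 vertices and 3 edges, delete both glued faces → V=22, E=52, F=32.
Check: V − E + F = 22 − 52 + 32 = 2.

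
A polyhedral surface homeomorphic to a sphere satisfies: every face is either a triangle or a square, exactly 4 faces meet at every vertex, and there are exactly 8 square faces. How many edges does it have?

28

Let x be the number of triangles; then F = 8 + x.
Edge–face incidences: 2E = 4·8 + 3·x = 32 + 3x.
Every vertex has degree 4, so 4V = 2E.
Euler: V − E + F = 2 ⇒ (2E)/4 − E + (8 + x) = 2.
Multiply by 8: 2·(2E) − 4·(2E) + 8·(8 + x) = 16, i.e. 64 + 8x − 2·(32 + 3x) = 16.
Collecting terms: 2x = 16, so x = 8.
Then 2E = 32 + 3·8 = 56, so E = 28, V = 2E/4 = 14, F = 8 + 8 = 16.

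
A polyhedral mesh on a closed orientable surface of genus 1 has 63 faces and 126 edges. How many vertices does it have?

63

For a closed orientable surface of genus 1, χ = 2 − 2·1 = 0.
V = 0 + E − F = 0 + 126 − 63 = 63.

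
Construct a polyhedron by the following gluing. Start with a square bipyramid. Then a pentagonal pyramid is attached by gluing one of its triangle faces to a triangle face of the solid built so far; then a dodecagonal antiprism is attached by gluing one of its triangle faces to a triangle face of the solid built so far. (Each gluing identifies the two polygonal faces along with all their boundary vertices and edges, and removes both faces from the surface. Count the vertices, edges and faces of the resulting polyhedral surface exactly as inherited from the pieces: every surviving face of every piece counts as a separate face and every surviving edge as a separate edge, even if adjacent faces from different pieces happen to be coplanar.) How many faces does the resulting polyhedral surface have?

A square bipyramid: V=6, E=12, F=8.
Attach a pentagonal pyramid (V=6, E=10, F=6) along a 3-gon: merge 3 vertices and 3 edges, delete both glued faces → V=9, E=19, F=12.
Attach a dodecagonal antiprism (V=24, E=48, F=26) along a 3-gon: merge 3 vertices and 3 edges, delete both glued faces → V=30, E=64, F=36.
Check: V − E + F = 30 − 64 + 36 = 2.

36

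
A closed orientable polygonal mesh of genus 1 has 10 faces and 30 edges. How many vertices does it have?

20

For a closed orientable surface of genus 1, χ = 2 − 2·1 = 0.
V = 0 + E − F = 0 + 30 − 10 = 20.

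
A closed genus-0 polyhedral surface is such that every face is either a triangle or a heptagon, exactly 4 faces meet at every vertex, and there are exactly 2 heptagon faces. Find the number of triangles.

Let x be the number of triangles; then F = 2 + x.
Edge–face incidences: 2E = 7·2 + 3·x = 14 + 3x.
Every vertex has degree 4, so 4V = 2E.
Euler: V − E + F = 2 ⇒ (2E)/4 − E + (2 + x) = 2.
Multiply by 8: 2·(2E) − 4·(2E) + 8·(2 + x) = 16, i.e. 16 + 8x − 2·(14 + 3x) = 16.
Collecting terms: 2x − 12 = 16, so 2x = 28, so x = 14.
Then 2E = 14 + 3·14 = 56, so E = 28, V = 2E/4 = 14, F = 2 + 14 = 16.

14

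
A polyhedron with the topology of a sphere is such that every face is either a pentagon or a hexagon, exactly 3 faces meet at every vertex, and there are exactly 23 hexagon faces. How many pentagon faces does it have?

Let x be the number of pentagons; then F = 23 + x.
Edge–face incidences: 2E = 6·23 + 5·x = 138 + 5x.
Every vertex has degree 3, so 3V = 2E.
Euler: V − E + F = 2 ⇒ (2E)/3 − E + (23 + x) = 2.
Multiply by 6: 2·(2E) − 3·(2E) + 6·(23 + x) = 12, i.e. 138 + 6x − (138 + 5x) = 12.
Collecting terms: x = 12.
Then 2E = 138 + 5·12 = 198, so E = 99, V = 2E/3 = 66, F = 23 + 12 = 35.

12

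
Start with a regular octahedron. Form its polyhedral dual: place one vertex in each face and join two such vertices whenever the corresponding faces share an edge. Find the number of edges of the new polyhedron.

The base solid has V = 6, E = 12, F = 8.
The dual swaps V and F and preserves E: V′ = F = 8, E′ = E = 12, F′ = V = 6.

12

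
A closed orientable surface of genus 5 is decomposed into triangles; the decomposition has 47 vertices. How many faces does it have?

110

χ = 2 − 2·5 = -8, and every face is a triangle so 3F = 2E.
V − E + F = -8 with E = 3F/2 gives 47 − (3/2 − 1)·F = -8, so F = 110 and E = 165.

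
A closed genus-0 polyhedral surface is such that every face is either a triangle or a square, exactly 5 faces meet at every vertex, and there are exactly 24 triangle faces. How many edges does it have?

Let x be the number of squares; then F = 24 + x.
Edge–face incidences: 2E = 3·24 + 4·x = 72 + 4x.
Every vertex has degree 5, so 5V = 2E.
Euler: V − E + F = 2 ⇒ (2E)/5 − E + (24 + x) = 2.
Multiply by 10: 2·(2E) − 5·(2E) + 10·(24 + x) = 20, i.e. 240 + 10x − 3·(72 + 4x) = 20.
Collecting terms: −2x + 24 = 20, so −2x = −4, so x = 2.
Then 2E = 72 + 4·2 = 80, so E = 40, V = 2E/5 = 16, F = 24 + 2 = 26.

40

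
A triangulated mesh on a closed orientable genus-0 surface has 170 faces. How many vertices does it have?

87

χ = 2 − 2·0 = 2, and every face is a triangle so 3F = 2E.
E = 3·170/2 = 255. Then V = 2 + E − F = 2 + 255 − 170 = 87.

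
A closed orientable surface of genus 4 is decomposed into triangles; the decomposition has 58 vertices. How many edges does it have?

χ = 2 − 2·4 = -6, and every face is a triangle so 3F = 2E.
V − E + F = -6 with E = 3F/2 gives 58 − (3/2 − 1)·F = -6, so F = 128 and E = 192.

192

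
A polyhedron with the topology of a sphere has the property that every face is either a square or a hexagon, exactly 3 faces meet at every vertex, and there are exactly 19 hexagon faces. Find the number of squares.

Let x be the number of squares; then F = 19 + x.
Edge–face incidences: 2E = 6·19 + 4·x = 114 + 4x.
Every vertex has degree 3, so 3V = 2E.
Euler: V − E + F = 2 ⇒ (2E)/3 − E + (19 + x) = 2.
Multiply by 6: 2·(2E) − 3·(2E) + 6·(19 + x) = 12, i.e. 114 + 6x − (114 + 4x) = 12.
Collecting terms: 2x = 12, so x = 6.
Then 2E = 114 + 4·6 = 138, so E = 69, V = 2E/3 = 46, F = 19 + 6 = 25.

6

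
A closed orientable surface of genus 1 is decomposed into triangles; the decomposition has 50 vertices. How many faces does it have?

100

χ = 2 − 2·1 = 0, and every face is a triangle so 3F = 2E.
V − E + F = 0 with E = 3F/2 gives 50 − (3/2 − 1)·F = 0, so F = 100 and E = 150.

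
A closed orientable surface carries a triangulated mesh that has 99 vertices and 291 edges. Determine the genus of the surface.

0

Every face is a triangle and each edge borders two faces, so 3F = 2·291, giving F = 194.
χ = V − E + F = 99 − 291 + 194 = 2.
For a closed orientable surface χ = 2 − 2g, so g = (2 − (2))/2 = 0.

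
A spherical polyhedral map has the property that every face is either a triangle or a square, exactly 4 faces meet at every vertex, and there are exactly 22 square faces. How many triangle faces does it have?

Let x be the number of triangles; then F = 22 + x.
Edge–face incidences: 2E = 4·22 + 3·x = 88 + 3x.
Every vertex has degree 4, so 4V = 2E.
Euler: V − E + F = 2 ⇒ (2E)/4 − E + (22 + x) = 2.
Multiply by 8: 2·(2E) − 4·(2E) + 8·(22 + x) = 16, i.e. 176 + 8x − 2·(88 + 3x) = 16.
Collecting terms: 2x = 16, so x = 8.
Then 2E = 88 + 3·8 = 112, so E = 56, V = 2E/4 = 28, F = 22 + 8 = 30.

8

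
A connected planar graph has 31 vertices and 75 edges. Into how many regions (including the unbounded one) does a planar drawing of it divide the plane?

46

Euler's formula for a connected plane graph: V − E + F = 2, so F = 2 − 31 + 75 = 46.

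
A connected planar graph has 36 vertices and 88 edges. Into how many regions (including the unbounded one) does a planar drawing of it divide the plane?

54

Euler's formula for a connected plane graph: V − E + F = 2, so F = 2 − 36 + 88 = 54.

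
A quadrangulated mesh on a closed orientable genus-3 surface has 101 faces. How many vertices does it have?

97

χ = 2 − 2·3 = -4, and every face is a square so 4F = 2E.
E = 4·101/2 = 202. Then V = -4 + E − F = -4 + 202 − 101 = 97.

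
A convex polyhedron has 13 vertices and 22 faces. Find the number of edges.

33

Here V − E + F = 2.
E = V + F − (2) = 13 + 22 − (2) = 33.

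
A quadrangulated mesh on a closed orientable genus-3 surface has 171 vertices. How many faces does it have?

χ = 2 − 2·3 = -4, and every face is a square so 4F = 2E.
V − E + F = -4 with E = 4F/2 gives 171 − (4/2 − 1)·F = -4, so F = 175 and E = 350.

175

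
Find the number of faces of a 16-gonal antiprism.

An antiprism on an n-gon has two n-gon caps and 2n triangles: V = 2·16 = 32, E = 4·16 = 64, F = 2·16 + 2 = 34.

34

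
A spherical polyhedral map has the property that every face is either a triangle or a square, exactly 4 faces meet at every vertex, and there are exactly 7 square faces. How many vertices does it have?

Let x be the number of triangles; then F = 7 + x.
Edge–face incidences: 2E = 4·7 + 3·x = 28 + 3x.
Every vertex has degree 4, so 4V = 2E.
Euler: V − E + F = 2 ⇒ (2E)/4 − E + (7 + x) = 2.
Multiply by 8: 2·(2E) − 4·(2E) + 8·(7 + x) = 16, i.e. 56 + 8x − 2·(28 + 3x) = 16.
Collecting terms: 2x = 16, so x = 8.
Then 2E = 28 + 3·8 = 52, so E = 26, V = 2E/4 = 13, F = 7 + 8 = 15.

13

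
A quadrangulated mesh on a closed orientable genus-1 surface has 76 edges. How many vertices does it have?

χ = 2 − 2·1 = 0, and every face is a square so 4F = 2E.
F = 2E/4 = 38. Then V = 0 + E − F = 0 + 76 − 38 = 38.

38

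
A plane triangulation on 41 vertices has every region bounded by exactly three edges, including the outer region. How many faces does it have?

In a plane triangulation 3F = 2E and V − E + F = 2, so F = 2V − 4 = 2·41 − 4 = 78.

78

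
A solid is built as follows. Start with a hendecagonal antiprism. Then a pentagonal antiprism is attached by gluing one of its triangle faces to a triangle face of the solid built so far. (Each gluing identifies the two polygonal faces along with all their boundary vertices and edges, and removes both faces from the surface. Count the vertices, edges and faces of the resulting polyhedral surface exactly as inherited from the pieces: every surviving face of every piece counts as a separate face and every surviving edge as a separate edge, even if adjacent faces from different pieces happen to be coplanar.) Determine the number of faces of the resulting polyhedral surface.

A hendecagonal antiprism: V=22, E=44, F=24.
Attach a pentagonal antiprism (V=10, E=20, F=12) along a 3-gon: merge 3 vertices and 3 edges, delete both glued faces → V=29, E=61, F=34.
Check: V − E + F = 29 − 61 + 34 = 2.

34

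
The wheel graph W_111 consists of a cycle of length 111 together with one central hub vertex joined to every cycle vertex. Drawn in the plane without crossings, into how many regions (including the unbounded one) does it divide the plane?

112

W_111 has V = 111 + 1 = 112 vertices and E = 2·111 = 222 edges.
By Euler's formula F = 2 − V + E = 2 − 112 + 222 = 112.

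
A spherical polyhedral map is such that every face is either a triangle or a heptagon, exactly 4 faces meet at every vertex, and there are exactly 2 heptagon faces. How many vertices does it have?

Let x be the number of triangles; then F = 2 + x.
Edge–face incidences: 2E = 7·2 + 3·x = 14 + 3x.
Every vertex has degree 4, so 4V = 2E.
Euler: V − E + F = 2 ⇒ (2E)/4 − E + (2 + x) = 2.
Multiply by 8: 2·(2E) − 4·(2E) + 8·(2 + x) = 16, i.e. 16 + 8x − 2·(14 + 3x) = 16.
Collecting terms: 2x − 12 = 16, so 2x = 28, so x = 14.
Then 2E = 14 + 3·14 = 56, so E = 28, V = 2E/4 = 14, F = 2 + 14 = 16.

14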